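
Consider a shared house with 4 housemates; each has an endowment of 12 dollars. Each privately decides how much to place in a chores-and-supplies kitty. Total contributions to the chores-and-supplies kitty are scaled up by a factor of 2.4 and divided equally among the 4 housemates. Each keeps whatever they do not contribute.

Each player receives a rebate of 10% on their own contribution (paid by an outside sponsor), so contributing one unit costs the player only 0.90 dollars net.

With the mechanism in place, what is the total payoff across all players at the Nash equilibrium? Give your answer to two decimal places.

Even with the mechanism, each unit contributed returns only (2.4/4) / 0.90 = 0.6667 per unit of net cost, so contributing nothing is still dominant.
Everyone keeps their endowment and the group total is 4 × 12 = 48.

48.00 dollars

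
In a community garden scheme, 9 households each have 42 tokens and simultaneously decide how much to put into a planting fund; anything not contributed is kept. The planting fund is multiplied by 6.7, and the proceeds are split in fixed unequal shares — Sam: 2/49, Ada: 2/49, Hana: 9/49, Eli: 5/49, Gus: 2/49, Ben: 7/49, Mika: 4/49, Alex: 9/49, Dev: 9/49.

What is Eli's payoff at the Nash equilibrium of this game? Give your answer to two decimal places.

A player with share s gets back 6.7·s per unit contributed, so full contribution is dominant for anyone with s > 1/6.7 = 0.1493 and zero contribution is dominant for anyone below.
Hana, Alex and Dev are above the threshold, contributing 42 each; the remaining 6 contribute 0. Total contributed: 126.
Eli keeps 42 and receives 6.7 × 126 × 5/49 = 86.14 from the planting fund, for a payoff of 128.14.

128.14 tokens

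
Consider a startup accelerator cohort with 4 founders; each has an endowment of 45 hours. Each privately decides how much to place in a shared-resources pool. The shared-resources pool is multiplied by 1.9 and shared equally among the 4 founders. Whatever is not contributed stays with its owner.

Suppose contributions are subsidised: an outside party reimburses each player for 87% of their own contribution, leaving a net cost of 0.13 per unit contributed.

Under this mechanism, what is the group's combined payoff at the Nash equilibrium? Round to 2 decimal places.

498.60 hours

Under the mechanism each unit contributed yields (1.9/4) / 0.13 = 3.6538 back to its contributor per unit of net cost, which exceeds 1, making full contribution the dominant choice for everyone.
So the Nash equilibrium is full contribution by all 4; the group earns 4 × (45 × 0.87 + 1.9 × 45) = 498.60.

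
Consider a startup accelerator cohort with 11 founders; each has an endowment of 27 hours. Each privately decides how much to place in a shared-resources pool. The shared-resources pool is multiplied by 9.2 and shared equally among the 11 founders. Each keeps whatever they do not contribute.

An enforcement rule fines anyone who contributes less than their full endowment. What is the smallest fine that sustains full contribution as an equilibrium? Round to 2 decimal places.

Given the others contribute fully, the best deviation is to contribute 0 (any partial contribution still incurs the fine and gives up units whose private return 0.8364 is below 1).
Deviating from 27 to 0 saves 27 hours but forfeits the deviator's share of the drop in the shared-resources pool: 9.2/11 × 27 = 22.58.
So the deviation gain is 27 − 22.58 = 4.42, and the fine must be at least 4.42 hours to wipe it out.

4.42 hours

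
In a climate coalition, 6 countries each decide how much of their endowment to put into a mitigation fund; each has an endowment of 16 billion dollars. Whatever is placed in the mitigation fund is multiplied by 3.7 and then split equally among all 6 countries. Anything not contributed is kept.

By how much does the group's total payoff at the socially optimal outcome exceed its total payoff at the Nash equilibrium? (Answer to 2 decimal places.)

Each contributed unit returns 3.7/6 = 0.6167 to its contributor — below 1 — so contributing 0 is dominant for every player. At the Nash equilibrium everyone keeps their 16, and the group total is 6 × 16 = 96.
Each contributed unit returns 3.700 to the group as a whole (0.6167 to each of 6 players), which exceeds 1, so the social optimum is full contribution: group total = 3.700 × 96 = 355.20.
Efficiency loss = 355.20 − 96 = 259.20.

259.20 billion dollars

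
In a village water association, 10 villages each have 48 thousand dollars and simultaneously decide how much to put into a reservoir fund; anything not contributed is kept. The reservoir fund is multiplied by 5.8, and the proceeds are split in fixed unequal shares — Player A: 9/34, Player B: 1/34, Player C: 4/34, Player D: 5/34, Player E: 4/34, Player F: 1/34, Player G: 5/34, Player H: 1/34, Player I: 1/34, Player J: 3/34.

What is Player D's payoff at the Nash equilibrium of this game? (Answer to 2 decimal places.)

A player with share s gets back 5.8·s per unit contributed, so full contribution is dominant for anyone with s > 1/5.8 = 0.1724 and zero contribution is dominant for anyone below.
The only share above 0.1724 is Player A's 9/34, contributing 48; the remaining 9 contribute 0. Total contributed: 48.
Player D keeps 48 and receives 5.8 × 48 × 5/34 = 40.94 from the reservoir fund, for a payoff of 88.94.

88.94 thousand dollars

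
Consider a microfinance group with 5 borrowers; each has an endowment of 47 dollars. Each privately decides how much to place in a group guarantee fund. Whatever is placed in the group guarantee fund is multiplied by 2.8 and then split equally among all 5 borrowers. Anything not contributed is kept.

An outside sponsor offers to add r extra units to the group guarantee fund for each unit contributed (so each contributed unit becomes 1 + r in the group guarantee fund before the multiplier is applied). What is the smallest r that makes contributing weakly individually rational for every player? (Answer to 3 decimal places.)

0.786

With matching at rate r, one contributed unit becomes (1 + r) in the group guarantee fund and returns 2.8 × (1 + r) / 5 to the contributor.
Setting this equal to 1: 1 + r = 5/2.8 = 1.7857.
So the minimum matching rate is r = 1.7857 − 1 = 0.786.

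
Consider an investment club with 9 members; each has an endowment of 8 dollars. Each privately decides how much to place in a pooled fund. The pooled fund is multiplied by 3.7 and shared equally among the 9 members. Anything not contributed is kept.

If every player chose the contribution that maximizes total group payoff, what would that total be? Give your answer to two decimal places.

266.40 dollars

Each contributed unit returns 3.700 to the group as a whole (0.4111 to each of 9 players), which exceeds 1, so the social optimum is full contribution: group total = 3.700 × 72 = 266.40.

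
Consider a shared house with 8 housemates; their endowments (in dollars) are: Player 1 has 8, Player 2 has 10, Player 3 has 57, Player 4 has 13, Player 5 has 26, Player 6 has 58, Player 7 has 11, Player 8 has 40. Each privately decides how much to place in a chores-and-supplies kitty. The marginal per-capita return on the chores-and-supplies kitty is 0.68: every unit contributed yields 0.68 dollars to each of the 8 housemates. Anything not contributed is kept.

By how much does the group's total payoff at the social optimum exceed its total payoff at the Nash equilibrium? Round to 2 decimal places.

The private return per contributed unit is 0.68 < 1 for everyone, so the Nash equilibrium is zero contribution and the group total is Σ E_j = 8 + 10 + 57 + 13 + 26 + 58 + 11 + 40 = 223.
Each contributed unit returns 5.440 to the group, so the social optimum is full contribution by everyone: group total = 5.440 × 223 = 1213.12.
Efficiency loss = (5.440 − 1) × 223 = 990.12.

990.12 dollars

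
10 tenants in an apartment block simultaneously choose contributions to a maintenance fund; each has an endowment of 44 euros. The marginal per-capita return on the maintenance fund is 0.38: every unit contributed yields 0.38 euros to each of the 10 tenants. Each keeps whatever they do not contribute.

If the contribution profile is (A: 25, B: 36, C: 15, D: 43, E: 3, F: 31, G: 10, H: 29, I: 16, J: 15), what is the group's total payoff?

Total contributed: 25 + 36 + 15 + 43 + 3 + 31 + 10 + 29 + 16 + 15 = 223; total kept: 10 × 44 − 223 = 217.
The maintenance fund pays out 0.38 × 10 × 223 = 847.40 in aggregate.
Group total = 217 + 847.40 = 1064.40.

1064.40 euros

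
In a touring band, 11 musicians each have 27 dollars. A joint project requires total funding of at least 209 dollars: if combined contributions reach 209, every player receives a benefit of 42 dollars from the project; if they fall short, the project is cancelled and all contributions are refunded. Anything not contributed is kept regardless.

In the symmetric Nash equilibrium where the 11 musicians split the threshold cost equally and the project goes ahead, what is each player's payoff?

50 dollars

Equal share of the threshold: 209/11 = 19.
At this profile no one gains by cutting their contribution: any cut drops the total below 209, the project is cancelled, contributions are refunded, and the deviator ends with 27, which is less than 27 − 19 + 42 = 50. Contributing more than 19 just wastes the excess. So contributing exactly 19 is a best response.
Each player's payoff: 27 − 19 + 42 = 50.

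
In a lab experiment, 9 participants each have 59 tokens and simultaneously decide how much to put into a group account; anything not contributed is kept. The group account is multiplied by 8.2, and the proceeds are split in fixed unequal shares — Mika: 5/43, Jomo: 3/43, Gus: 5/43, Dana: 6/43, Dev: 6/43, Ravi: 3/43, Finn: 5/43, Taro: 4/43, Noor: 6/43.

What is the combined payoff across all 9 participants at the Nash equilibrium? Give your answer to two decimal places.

1805.40 tokens

For player j, contributing a unit is worthwhile iff 8.2 × (j's share) ≥ 1, i.e. iff j's share is at least 0.1220.
Dana, Dev and Noor are above the threshold, contributing 59 each; the remaining 6 contribute 0. Total contributed: 177.
The group account pays out 8.2 × 177 = 1451.40 in total (split across the unequal shares, but the aggregate is all that matters for the group sum).
The 6 free-riders keep 59 each, adding 354. Group total = 354 + 1451.40 = 1805.40.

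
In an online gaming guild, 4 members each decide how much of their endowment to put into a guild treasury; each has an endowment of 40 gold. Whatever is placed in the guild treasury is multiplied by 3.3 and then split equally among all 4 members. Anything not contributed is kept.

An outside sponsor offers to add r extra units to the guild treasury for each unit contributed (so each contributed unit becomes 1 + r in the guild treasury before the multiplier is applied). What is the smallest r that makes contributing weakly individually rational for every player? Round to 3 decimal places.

0.212

With matching at rate r, one contributed unit becomes (1 + r) in the guild treasury and returns 3.3 × (1 + r) / 4 to the contributor.
Setting this equal to 1: 1 + r = 4/3.3 = 1.2121.
So the minimum matching rate is r = 1.2121 − 1 = 0.212.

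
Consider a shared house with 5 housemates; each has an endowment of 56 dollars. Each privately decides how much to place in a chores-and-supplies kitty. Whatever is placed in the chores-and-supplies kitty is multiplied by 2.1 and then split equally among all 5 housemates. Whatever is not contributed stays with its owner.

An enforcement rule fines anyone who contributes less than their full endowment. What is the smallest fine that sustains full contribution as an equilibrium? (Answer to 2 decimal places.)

32.48 dollars

Given the others contribute fully, the best deviation is to contribute 0 (any partial contribution still incurs the fine and gives up units whose private return 0.4200 is below 1).
Deviating from 56 to 0 saves 56 dollars but forfeits the deviator's share of the drop in the chores-and-supplies kitty: 2.1/5 × 56 = 23.52.
So the deviation gain is 56 − 23.52 = 32.48, and the fine must be at least 32.48 dollars to wipe it out.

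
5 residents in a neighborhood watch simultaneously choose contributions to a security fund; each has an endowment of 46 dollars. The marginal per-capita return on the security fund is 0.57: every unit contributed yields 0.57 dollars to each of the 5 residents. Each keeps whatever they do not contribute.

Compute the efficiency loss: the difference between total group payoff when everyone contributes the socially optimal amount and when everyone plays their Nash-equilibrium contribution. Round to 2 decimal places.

425.50 dollars

The private return per contributed unit is 0.57 < 1, so contributing 0 is dominant for every player. At the Nash equilibrium everyone keeps their 46, and the group total is 5 × 46 = 230.
Each contributed unit returns 2.850 to the group as a whole (0.57 to each of 5 players), which exceeds 1, so the social optimum is full contribution: group total = 2.850 × 230 = 655.50.
Efficiency loss = 655.50 − 230 = 425.50.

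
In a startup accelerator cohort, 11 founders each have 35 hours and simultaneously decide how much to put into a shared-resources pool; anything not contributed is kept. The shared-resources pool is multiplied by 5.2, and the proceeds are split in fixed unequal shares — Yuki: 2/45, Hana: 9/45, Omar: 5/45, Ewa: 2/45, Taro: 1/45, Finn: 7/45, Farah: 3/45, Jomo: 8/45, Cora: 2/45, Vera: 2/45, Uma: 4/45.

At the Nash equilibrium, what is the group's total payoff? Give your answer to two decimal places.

Player j's private return per contributed unit is 5.2 × (j's share). Contributing is weakly dominant for j when that share is at least 1/5.2 = 0.1923, and contributing 0 is dominant otherwise.
The only share above 0.1923 is Hana's 9/45, contributing 35; the remaining 10 contribute 0. Total contributed: 35.
The shared-resources pool pays out 5.2 × 35 = 182.00 in total (split across the unequal shares, but the aggregate is all that matters for the group sum).
The 10 free-riders keep 35 each, adding 350. Group total = 350 + 182.00 = 532.00.

532.00 hours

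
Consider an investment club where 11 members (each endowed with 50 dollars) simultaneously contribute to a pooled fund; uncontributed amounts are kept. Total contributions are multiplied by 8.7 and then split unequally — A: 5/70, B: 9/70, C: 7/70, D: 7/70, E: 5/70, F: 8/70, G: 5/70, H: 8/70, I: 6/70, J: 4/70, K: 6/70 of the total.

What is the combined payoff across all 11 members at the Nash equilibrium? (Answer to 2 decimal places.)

Player j's private return per contributed unit is 8.7 × (j's share). Contributing is weakly dominant for j when that share is at least 1/8.7 = 0.1149, and contributing 0 is dominant otherwise.
Only B (9/70) clears that bar, contributing 50; the remaining 10 contribute 0. Total contributed: 50.
The pooled fund pays out 8.7 × 50 = 435.00 in total (split across the unequal shares, but the aggregate is all that matters for the group sum).
The 10 free-riders keep 50 each, adding 500. Group total = 500 + 435.00 = 935.00.

935.00 dollars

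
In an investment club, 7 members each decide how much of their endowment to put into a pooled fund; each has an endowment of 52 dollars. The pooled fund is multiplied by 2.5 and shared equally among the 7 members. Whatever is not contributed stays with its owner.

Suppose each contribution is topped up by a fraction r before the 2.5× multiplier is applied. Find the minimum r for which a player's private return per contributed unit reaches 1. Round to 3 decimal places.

1.800

With matching at rate r, one contributed unit becomes (1 + r) in the pooled fund and returns 2.5 × (1 + r) / 7 to the contributor.
Setting this equal to 1: 1 + r = 7/2.5 = 2.8000.
So the minimum matching rate is r = 2.8000 − 1 = 1.800.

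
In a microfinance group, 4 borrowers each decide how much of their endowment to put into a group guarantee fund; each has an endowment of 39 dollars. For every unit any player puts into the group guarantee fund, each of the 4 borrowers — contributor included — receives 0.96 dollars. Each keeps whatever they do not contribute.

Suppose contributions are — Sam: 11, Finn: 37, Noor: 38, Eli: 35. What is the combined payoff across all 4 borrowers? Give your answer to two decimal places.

Total contributed: 11 + 37 + 38 + 35 = 121; total kept: 4 × 39 − 121 = 35.
The group guarantee fund pays out 0.96 × 4 × 121 = 464.64 in aggregate.
Group total = 35 + 464.64 = 499.64.

499.64 dollars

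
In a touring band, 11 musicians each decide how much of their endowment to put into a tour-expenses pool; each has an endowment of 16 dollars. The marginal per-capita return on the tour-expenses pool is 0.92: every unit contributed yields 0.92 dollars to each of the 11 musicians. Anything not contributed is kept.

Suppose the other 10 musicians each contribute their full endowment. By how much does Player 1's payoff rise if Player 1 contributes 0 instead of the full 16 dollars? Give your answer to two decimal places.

1.28 dollars

Switching from a contribution of 16 to 0 lets Player 1 keep an extra 16 dollars, but lowers the tour-expenses pool by 16, which costs Player 1 their own share of that drop: 0.92 × 16 = 14.72.
Net gain = 16 − 14.72 = 1.28. The private return per contributed unit (0.92) is below 1, so free-riding is indeed the best response regardless of what the others do.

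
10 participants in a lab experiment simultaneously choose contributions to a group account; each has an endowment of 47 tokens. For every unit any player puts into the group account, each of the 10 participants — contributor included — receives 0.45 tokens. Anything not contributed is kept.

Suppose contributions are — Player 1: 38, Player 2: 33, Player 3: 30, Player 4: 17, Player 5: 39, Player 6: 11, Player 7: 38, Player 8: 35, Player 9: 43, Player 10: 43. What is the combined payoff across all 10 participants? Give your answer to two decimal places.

Total contributed: 38 + 33 + 30 + 17 + 39 + 11 + 38 + 35 + 43 + 43 = 327; total kept: 10 × 47 − 327 = 143.
The group account pays out 0.45 × 10 × 327 = 1471.50 in aggregate.
Group total = 143 + 1471.50 = 1614.50.

1614.50 tokens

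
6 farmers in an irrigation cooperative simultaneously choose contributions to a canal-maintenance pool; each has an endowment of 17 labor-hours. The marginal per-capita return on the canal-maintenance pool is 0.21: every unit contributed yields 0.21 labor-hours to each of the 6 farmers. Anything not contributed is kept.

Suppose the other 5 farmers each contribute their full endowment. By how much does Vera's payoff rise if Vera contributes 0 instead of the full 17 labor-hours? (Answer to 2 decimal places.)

Switching from a contribution of 17 to 0 lets Vera keep an extra 17 labor-hours, but lowers the canal-maintenance pool by 17, which costs Vera their own share of that drop: 0.21 × 17 = 3.57.
Net gain = 17 − 3.57 = 13.43. The private return per contributed unit (0.21) is below 1, so free-riding is indeed the best response regardless of what the others do.

13.43 labor-hours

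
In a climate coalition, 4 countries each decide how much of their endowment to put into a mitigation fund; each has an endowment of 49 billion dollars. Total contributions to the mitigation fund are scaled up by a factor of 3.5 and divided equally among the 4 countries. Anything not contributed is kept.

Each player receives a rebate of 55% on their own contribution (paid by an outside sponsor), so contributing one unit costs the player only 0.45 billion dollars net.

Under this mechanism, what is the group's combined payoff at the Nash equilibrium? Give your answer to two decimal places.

793.80 billion dollars

The effective private return per unit is now (3.5/4) / 0.45 = 1.9444 > 1, so every player's dominant strategy flips to full contribution.
So the Nash equilibrium is full contribution by all 4; the group earns 4 × (49 × 0.55 + 3.5 × 49) = 793.80.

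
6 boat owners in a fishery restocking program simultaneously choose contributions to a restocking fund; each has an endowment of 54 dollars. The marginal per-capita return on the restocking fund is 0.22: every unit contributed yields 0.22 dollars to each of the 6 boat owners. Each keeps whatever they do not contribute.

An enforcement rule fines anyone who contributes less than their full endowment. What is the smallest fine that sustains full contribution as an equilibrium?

Given the others contribute fully, the best deviation is to contribute 0 (any partial contribution still incurs the fine and gives up units whose private return 0.22 is below 1).
Deviating from 54 to 0 saves 54 dollars but forfeits the deviator's share of the drop in the restocking fund: 0.22 × 54 = 11.88.
So the deviation gain is 54 − 11.88 = 42.12, and the fine must be at least 42.12 dollars to wipe it out.

42.12 dollars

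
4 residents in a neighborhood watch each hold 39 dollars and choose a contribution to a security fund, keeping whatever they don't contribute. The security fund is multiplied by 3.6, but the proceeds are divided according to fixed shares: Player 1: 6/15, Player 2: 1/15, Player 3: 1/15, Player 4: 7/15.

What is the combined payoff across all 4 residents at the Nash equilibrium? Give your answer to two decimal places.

For player j, contributing a unit is worthwhile iff 3.6 × (j's share) ≥ 1, i.e. iff j's share is at least 0.2778.
Player 1 and Player 4 clear that bar, contributing 39 each; the remaining 2 contribute 0. Total contributed: 78.
The security fund pays out 3.6 × 78 = 280.80 in total (split across the unequal shares, but the aggregate is all that matters for the group sum).
The 2 free-riders keep 39 each, adding 78. Group total = 78 + 280.80 = 358.80.

358.80 dollars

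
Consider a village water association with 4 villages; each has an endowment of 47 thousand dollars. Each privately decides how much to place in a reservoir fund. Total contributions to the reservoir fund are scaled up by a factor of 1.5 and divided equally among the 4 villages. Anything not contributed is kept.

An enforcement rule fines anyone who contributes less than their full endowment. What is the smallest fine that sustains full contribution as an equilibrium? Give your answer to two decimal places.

Given the others contribute fully, the best deviation is to contribute 0 (any partial contribution still incurs the fine and gives up units whose private return 0.3750 is below 1).
Deviating from 47 to 0 saves 47 thousand dollars but forfeits the deviator's share of the drop in the reservoir fund: 1.5/4 × 47 = 17.62.
So the deviation gain is 47 − 17.62 = 29.38, and the fine must be at least 29.38 thousand dollars to wipe it out.

29.38 thousand dollars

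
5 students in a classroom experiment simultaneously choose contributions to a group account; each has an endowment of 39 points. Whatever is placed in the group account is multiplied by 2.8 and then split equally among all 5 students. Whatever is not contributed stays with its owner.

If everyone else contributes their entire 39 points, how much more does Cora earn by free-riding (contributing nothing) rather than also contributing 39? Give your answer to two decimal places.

17.16 points

Switching from a contribution of 39 to 0 lets Cora keep an extra 39 points, but lowers the group account by 39, which costs Cora their own share of that drop: 2.8/5 × 39 = 21.84.
Net gain = 39 − 21.84 = 17.16. The private return per contributed unit (0.5600) is below 1, so free-riding is indeed the best response regardless of what the others do.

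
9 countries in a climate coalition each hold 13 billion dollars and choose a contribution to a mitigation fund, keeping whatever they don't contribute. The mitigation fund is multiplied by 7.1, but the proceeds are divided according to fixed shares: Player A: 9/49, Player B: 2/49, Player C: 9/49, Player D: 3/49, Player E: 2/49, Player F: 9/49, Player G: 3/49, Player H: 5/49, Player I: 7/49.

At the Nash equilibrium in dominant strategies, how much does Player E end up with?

28.07 billion dollars

For player j, contributing a unit is worthwhile iff 7.1 × (j's share) ≥ 1, i.e. iff j's share is at least 0.1408.
The shares above 0.1408 belong to Player A, Player C, Player F and Player I, contributing 13 each; the remaining 5 contribute 0. Total contributed: 52.
Player E keeps 13 and receives 7.1 × 52 × 2/49 = 15.07 from the mitigation fund, for a payoff of 28.07.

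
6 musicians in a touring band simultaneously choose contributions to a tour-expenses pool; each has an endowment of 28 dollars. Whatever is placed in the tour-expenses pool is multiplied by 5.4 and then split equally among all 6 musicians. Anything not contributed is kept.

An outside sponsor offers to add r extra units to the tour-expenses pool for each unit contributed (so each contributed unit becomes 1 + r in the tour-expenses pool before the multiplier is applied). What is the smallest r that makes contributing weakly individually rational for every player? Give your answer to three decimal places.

0.111

With matching at rate r, one contributed unit becomes (1 + r) in the tour-expenses pool and returns 5.4 × (1 + r) / 6 to the contributor.
Setting this equal to 1: 1 + r = 6/5.4 = 1.1111.
So the minimum matching rate is r = 1.1111 − 1 = 0.111.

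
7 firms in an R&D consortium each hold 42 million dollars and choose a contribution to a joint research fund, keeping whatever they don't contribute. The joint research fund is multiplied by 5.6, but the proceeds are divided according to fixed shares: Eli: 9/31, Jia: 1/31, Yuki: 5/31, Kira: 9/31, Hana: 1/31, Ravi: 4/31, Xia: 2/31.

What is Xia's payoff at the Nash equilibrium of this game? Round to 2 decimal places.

72.35 million dollars

Each unit j contributes comes back to j as 5.6 × (j's share), so j prefers to contribute only if that share exceeds 1/5.6 = 0.1786; otherwise keeping the unit dominates.
Eli and Kira clear that bar, contributing 42 each; the remaining 5 contribute 0. Total contributed: 84.
Xia keeps 42 and receives 5.6 × 84 × 2/31 = 30.35 from the joint research fund, for a payoff of 72.35.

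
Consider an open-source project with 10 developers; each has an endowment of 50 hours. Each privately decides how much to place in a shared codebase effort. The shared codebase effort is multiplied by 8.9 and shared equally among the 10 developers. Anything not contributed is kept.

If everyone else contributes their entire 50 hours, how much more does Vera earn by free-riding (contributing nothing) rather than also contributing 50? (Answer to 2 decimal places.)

5.50 hours

Switching from a contribution of 50 to 0 lets Vera keep an extra 50 hours, but lowers the shared codebase effort by 50, which costs Vera their own share of that drop: 8.9/10 × 50 = 44.50.
Net gain = 50 − 44.50 = 5.50. The private return per contributed unit (0.8900) is below 1, so free-riding is indeed the best response regardless of what the others do.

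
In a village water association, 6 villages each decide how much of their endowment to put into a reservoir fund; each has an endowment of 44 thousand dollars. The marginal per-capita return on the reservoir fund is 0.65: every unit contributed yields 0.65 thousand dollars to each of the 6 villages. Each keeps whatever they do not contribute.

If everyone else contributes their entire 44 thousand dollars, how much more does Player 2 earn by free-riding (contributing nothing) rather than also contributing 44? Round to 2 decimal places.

Switching from a contribution of 44 to 0 lets Player 2 keep an extra 44 thousand dollars, but lowers the reservoir fund by 44, which costs Player 2 their own share of that drop: 0.65 × 44 = 28.60.
Net gain = 44 − 28.60 = 15.40. The private return per contributed unit (0.65) is below 1, so free-riding is indeed the best response regardless of what the others do.

15.40 thousand dollars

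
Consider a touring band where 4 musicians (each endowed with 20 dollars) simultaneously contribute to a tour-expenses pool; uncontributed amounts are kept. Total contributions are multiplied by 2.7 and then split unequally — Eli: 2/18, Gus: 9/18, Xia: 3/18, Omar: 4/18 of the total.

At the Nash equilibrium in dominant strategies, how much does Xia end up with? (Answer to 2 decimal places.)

29.00 dollars

A player with share s gets back 2.7·s per unit contributed, so full contribution is dominant for anyone with s > 1/2.7 = 0.3704 and zero contribution is dominant for anyone below.
The only share above 0.3704 is Gus's 9/18, contributing 20; the remaining 3 contribute 0. Total contributed: 20.
Xia keeps 20 and receives 2.7 × 20 × 3/18 = 9.00 from the tour-expenses pool, for a payoff of 29.00.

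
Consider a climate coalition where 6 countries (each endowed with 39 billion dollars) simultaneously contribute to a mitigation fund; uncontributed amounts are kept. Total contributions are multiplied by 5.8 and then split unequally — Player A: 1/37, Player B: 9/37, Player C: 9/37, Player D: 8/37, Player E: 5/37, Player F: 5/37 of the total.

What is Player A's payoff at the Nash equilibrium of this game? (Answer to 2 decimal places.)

57.34 billion dollars

Each unit j contributes comes back to j as 5.8 × (j's share), so j prefers to contribute only if that share exceeds 1/5.8 = 0.1724; otherwise keeping the unit dominates.
The shares above 0.1724 belong to Player B, Player C and Player D, contributing 39 each; the remaining 3 contribute 0. Total contributed: 117.
Player A keeps 39 and receives 5.8 × 117 × 1/37 = 18.34 from the mitigation fund, for a payoff of 57.34.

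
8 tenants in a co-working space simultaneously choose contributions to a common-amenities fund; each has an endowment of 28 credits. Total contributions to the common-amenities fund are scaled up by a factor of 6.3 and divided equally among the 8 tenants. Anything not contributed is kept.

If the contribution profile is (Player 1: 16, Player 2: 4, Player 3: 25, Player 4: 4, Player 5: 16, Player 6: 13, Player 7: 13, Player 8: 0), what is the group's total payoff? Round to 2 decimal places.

Total contributed: 16 + 4 + 25 + 4 + 16 + 13 + 13 + 0 = 91; total kept: 8 × 28 − 91 = 133.
The common-amenities fund pays out 6.3 × 91 = 573.30 in aggregate.
Group total = 133 + 573.30 = 706.30.

706.30 credits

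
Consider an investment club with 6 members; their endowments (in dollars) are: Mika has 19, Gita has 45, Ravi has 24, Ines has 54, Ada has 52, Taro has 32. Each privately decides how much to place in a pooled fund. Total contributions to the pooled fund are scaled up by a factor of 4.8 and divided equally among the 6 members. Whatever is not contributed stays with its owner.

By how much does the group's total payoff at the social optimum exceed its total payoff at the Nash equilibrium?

858.80 dollars

The private return per contributed unit is 4.8/6 = 0.8000 < 1 for every player regardless of endowment, so the Nash equilibrium is zero contribution and the group total is Σ E_j = 19 + 45 + 24 + 54 + 52 + 32 = 226.
Each contributed unit returns 4.800 to the group, so the social optimum is full contribution by everyone: group total = 4.800 × 226 = 1084.80.
Efficiency loss = (4.800 − 1) × 226 = 858.80.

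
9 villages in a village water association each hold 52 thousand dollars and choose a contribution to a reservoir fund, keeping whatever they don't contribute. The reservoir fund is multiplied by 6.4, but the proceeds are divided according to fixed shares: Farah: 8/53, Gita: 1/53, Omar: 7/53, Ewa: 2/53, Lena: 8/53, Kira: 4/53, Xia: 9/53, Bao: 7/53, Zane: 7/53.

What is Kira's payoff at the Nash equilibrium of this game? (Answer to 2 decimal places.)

Player j's private return per contributed unit is 6.4 × (j's share). Contributing is weakly dominant for j when that share is at least 1/6.4 = 0.1563, and contributing 0 is dominant otherwise.
The only share above 0.1563 is Xia's 9/53, contributing 52; the remaining 8 contribute 0. Total contributed: 52.
Kira keeps 52 and receives 6.4 × 52 × 4/53 = 25.12 from the reservoir fund, for a payoff of 77.12.

77.12 thousand dollars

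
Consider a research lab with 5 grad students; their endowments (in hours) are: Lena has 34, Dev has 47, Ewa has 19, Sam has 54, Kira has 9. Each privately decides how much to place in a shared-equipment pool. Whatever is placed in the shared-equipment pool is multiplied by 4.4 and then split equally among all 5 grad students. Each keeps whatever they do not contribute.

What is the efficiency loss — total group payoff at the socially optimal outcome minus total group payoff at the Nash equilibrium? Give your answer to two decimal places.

554.20 hours

The private return per contributed unit is 4.4/5 = 0.8800 < 1 for every player regardless of endowment, so the Nash equilibrium is zero contribution and the group total is Σ E_j = 34 + 47 + 19 + 54 + 9 = 163.
Each contributed unit returns 4.400 to the group, so the social optimum is full contribution by everyone: group total = 4.400 × 163 = 717.20.
Efficiency loss = (4.400 − 1) × 163 = 554.20.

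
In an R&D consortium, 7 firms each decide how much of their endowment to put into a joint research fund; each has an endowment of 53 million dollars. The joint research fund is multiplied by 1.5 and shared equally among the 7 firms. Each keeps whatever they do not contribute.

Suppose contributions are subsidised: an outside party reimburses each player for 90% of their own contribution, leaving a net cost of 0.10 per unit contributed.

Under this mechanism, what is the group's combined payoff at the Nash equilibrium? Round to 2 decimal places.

With the mechanism, a contributed unit returns (1.5/7) / 0.10 = 2.1429 per unit of net cost to the contributor — now above 1 — so contributing fully is weakly dominant for every player.
At the Nash equilibrium everyone contributes 53. Group total payoff = 7 × (53 × 0.90 + 1.5 × 53) = 890.40.

890.40 million dollars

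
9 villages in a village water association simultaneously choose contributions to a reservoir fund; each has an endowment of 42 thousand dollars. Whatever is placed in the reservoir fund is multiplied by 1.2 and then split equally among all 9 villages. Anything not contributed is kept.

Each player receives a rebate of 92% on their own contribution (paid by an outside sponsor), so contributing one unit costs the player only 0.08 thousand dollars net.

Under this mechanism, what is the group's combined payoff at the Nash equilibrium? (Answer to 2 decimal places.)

The effective private return per unit is now (1.2/9) / 0.08 = 1.6667 > 1, so every player's dominant strategy flips to full contribution.
At the Nash equilibrium everyone contributes 42. Group total payoff = 9 × (42 × 0.92 + 1.2 × 42) = 801.36.

801.36 thousand dollars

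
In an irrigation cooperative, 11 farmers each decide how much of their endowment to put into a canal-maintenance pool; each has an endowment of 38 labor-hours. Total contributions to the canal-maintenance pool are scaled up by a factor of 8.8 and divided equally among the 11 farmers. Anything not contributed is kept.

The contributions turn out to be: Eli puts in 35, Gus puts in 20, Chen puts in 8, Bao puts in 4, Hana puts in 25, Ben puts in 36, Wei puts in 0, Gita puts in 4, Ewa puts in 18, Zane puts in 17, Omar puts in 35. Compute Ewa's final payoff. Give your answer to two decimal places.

Total contributed: 35 + 20 + 8 + 4 + 25 + 36 + 0 + 4 + 18 + 17 + 35 = 202.
Each receives 8.8 × 202 / 11 = 161.60 from the canal-maintenance pool.
Ewa keeps 38 − 18 = 20, so Ewa's payoff is 20 + 161.60 = 181.60.

181.60 labor-hours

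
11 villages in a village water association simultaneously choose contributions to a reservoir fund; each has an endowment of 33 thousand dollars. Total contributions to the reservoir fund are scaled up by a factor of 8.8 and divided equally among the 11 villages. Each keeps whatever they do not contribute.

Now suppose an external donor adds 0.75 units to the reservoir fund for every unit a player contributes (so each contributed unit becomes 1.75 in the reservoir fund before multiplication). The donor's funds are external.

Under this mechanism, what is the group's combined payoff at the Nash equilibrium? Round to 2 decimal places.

5590.20 thousand dollars

Under the mechanism each unit contributed yields 8.8 × 1.75 / 11 = 1.4000 back to its contributor per unit of net cost, which exceeds 1, making full contribution the dominant choice for everyone.
So the Nash equilibrium is full contribution by all 11; the group earns 8.8 × 1.75 × 363 = 5590.20.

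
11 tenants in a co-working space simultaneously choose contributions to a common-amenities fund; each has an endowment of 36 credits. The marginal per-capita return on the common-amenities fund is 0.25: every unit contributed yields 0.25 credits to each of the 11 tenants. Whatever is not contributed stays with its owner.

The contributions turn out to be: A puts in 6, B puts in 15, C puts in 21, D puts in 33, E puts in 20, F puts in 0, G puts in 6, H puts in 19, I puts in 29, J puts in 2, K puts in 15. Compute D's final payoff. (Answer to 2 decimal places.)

Total contributed: 6 + 15 + 21 + 33 + 20 + 0 + 6 + 19 + 29 + 2 + 15 = 166.
Each receives 0.25 × 166 = 41.50 from the common-amenities fund.
D keeps 36 − 33 = 3, so D's payoff is 3 + 41.50 = 44.50.

44.50 credits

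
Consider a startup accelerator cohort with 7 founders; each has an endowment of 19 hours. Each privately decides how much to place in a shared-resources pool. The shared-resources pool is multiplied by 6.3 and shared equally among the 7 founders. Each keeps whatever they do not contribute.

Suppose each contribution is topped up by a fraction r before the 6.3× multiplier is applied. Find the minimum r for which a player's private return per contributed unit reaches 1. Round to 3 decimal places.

0.111

With matching at rate r, one contributed unit becomes (1 + r) in the shared-resources pool and returns 6.3 × (1 + r) / 7 to the contributor.
Setting this equal to 1: 1 + r = 7/6.3 = 1.1111.
So the minimum matching rate is r = 1.1111 − 1 = 0.111.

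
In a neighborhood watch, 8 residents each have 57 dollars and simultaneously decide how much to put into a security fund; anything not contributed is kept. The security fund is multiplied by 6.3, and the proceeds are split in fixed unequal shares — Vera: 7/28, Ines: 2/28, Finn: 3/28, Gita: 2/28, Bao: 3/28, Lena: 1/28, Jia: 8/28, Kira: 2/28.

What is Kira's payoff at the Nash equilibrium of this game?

A player with share s gets back 6.3·s per unit contributed, so full contribution is dominant for anyone with s > 1/6.3 = 0.1587 and zero contribution is dominant for anyone below.
Vera and Jia clear that bar, contributing 57 each; the remaining 6 contribute 0. Total contributed: 114.
Kira keeps 57 and receives 6.3 × 114 × 2/28 = 51.30 from the security fund, for a payoff of 108.30.

108.30 dollars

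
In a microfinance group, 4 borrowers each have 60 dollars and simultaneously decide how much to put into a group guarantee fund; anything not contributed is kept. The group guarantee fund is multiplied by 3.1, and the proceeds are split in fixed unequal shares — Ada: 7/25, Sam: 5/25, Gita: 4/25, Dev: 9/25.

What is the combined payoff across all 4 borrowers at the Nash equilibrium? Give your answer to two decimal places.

For player j, contributing a unit is worthwhile iff 3.1 × (j's share) ≥ 1, i.e. iff j's share is at least 0.3226.
Dev alone (share 9/25) is above the threshold, contributing 60; the remaining 3 contribute 0. Total contributed: 60.
The group guarantee fund pays out 3.1 × 60 = 186.00 in total (split across the unequal shares, but the aggregate is all that matters for the group sum).
The 3 free-riders keep 60 each, adding 180. Group total = 180 + 186.00 = 366.00.

366.00 dollars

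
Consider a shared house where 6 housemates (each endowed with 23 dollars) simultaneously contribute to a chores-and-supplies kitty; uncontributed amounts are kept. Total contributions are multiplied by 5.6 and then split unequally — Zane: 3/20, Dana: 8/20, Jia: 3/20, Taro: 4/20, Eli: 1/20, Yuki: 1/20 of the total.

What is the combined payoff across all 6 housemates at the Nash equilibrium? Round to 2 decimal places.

Each unit j contributes comes back to j as 5.6 × (j's share), so j prefers to contribute only if that share exceeds 1/5.6 = 0.1786; otherwise keeping the unit dominates.
Dana and Taro are above the threshold, contributing 23 each; the remaining 4 contribute 0. Total contributed: 46.
The chores-and-supplies kitty pays out 5.6 × 46 = 257.60 in total (split across the unequal shares, but the aggregate is all that matters for the group sum).
The 4 free-riders keep 23 each, adding 92. Group total = 92 + 257.60 = 349.60.

349.60 dollars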